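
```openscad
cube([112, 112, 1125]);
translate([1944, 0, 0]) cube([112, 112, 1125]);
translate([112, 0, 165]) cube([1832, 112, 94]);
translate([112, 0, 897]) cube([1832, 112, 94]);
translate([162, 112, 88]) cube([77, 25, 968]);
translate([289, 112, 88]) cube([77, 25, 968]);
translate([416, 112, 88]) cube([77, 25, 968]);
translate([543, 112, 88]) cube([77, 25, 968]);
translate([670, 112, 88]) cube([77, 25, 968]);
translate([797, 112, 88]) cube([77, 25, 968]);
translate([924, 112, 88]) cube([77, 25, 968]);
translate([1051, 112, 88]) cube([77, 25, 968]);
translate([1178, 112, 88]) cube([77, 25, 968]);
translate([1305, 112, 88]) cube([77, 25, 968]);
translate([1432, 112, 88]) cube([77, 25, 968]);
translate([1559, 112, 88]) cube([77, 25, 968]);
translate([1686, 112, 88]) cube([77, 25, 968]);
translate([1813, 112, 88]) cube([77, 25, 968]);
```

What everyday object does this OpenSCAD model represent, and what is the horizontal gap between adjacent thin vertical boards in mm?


A fence section. The picket gap is 50 mm.

Two posts, two rails, 14 pickets — a fence section. Span 1832 mm holds 14 pickets of 77 mm with 15 equal gaps: ⌊(1832 − 14·77) / 15⌋ = 50 mm.


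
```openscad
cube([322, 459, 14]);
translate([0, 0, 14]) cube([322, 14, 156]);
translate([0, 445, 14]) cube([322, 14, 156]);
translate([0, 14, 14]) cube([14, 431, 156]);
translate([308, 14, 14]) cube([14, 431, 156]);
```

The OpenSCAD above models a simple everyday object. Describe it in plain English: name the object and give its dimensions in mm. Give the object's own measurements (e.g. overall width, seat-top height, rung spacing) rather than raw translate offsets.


An open-topped rectangular box: outside dimensions 322×459×170 mm, with a uniform wall and base thickness of 14 mm. The base is a full 322×459 slab on the floor; four walls sit on top of the base. The front and back walls (the −y and +y sides) span the full width; the two side walls fit between them.


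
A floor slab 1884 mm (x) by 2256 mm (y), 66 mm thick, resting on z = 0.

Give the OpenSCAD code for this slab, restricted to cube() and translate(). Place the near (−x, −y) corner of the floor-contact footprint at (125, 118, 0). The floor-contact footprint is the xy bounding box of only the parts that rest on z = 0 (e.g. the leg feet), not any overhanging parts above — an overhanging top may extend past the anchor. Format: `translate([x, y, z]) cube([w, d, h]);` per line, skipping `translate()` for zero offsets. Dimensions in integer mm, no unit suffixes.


translate([125, 118, 0]) cube([1884, 2256, 66]);


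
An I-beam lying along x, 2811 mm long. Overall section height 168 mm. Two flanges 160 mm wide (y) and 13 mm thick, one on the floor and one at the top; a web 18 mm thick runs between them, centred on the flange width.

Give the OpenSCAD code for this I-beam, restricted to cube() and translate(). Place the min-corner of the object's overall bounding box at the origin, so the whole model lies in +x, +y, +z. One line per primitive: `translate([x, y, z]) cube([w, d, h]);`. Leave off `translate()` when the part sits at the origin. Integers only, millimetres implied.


cube([2811, 160, 13]);
translate([0, 71, 13]) cube([2811, 18, 142]);
translate([0, 0, 155]) cube([2811, 160, 13]);


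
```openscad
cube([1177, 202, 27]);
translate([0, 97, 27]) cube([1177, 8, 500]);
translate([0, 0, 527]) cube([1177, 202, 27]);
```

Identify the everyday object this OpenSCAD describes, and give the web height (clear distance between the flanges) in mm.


An I-beam. The web height is 500 mm.

Two wide flanges with a thin centred web — an I-beam. Overall 554 mm minus two 27 mm flanges gives a web of 554 − 2·27 = 500 mm.


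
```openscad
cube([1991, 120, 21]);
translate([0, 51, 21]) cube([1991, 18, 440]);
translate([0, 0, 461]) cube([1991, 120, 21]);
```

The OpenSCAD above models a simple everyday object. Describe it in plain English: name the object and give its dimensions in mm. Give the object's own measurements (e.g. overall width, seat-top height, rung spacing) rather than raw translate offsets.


An I-beam lying along x, 1991 mm long. Overall section height 482 mm. Two flanges 120 mm wide (y) and 21 mm thick, one on the floor and one at the top; a web 18 mm thick runs between them, centred on the flange width.


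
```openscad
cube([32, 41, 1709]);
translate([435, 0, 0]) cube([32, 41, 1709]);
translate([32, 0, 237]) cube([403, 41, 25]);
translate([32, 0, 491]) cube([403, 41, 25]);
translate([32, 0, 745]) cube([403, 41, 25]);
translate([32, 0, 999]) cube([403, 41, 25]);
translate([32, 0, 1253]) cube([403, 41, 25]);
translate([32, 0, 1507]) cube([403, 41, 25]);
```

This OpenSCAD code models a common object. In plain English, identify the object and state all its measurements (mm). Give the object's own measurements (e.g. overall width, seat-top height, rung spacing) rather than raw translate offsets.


A straight ladder. Two 32×41 mm vertical rails, 1709 mm tall, stand 467 mm apart (outside-to-outside) with their front faces coplanar on the −y side. 6 rungs, each 41 mm deep and 25 mm tall, span between the inner faces of the rails, front faces flush with the rails. The lowest rung's underside is at z = 237 mm and rungs are spaced 254 mm apart (underside to underside).


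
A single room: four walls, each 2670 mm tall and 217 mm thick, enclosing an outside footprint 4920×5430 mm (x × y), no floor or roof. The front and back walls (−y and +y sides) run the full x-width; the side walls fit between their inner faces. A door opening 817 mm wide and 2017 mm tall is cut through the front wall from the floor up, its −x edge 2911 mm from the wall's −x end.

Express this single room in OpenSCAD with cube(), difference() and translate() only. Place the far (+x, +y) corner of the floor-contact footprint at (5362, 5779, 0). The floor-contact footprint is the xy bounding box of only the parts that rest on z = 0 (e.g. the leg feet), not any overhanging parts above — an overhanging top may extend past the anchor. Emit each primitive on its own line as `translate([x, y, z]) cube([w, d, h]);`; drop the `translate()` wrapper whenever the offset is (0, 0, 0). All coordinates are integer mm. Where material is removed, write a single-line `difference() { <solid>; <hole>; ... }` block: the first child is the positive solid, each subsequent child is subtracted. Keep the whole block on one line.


difference() { translate([442, 349, 0]) cube([4920, 217, 2670]); translate([3353, 349, 0]) cube([817, 217, 2017]); }
translate([442, 5562, 0]) cube([4920, 217, 2670]);
translate([442, 566, 0]) cube([217, 4996, 2670]);
translate([5145, 566, 0]) cube([217, 4996, 2670]);


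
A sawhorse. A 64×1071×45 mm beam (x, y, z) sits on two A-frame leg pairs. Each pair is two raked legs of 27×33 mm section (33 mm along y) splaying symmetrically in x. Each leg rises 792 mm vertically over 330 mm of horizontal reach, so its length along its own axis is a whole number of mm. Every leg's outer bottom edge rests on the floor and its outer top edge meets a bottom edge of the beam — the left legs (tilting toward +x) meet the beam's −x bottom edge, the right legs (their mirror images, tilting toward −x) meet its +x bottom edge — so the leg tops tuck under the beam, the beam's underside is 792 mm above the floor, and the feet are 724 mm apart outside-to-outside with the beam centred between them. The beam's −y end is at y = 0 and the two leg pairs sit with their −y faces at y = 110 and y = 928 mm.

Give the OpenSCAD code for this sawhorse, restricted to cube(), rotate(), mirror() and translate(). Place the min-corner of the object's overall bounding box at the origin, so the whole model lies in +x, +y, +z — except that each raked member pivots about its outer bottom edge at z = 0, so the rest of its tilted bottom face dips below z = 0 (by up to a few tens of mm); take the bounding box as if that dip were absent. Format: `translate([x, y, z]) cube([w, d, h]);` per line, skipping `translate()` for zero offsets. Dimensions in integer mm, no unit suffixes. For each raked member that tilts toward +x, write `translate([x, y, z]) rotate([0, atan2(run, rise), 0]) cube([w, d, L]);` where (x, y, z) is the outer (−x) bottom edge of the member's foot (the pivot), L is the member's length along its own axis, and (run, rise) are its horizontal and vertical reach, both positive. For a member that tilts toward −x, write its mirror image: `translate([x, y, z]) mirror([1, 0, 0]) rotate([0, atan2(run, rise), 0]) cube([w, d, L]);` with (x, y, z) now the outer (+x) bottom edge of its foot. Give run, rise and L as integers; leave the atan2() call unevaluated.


// leg length = √(330² + 792²) = 858
// right-leg outer foot x = 2·330 + 64 = 724
// beam min-corner = (330, 0, 792)
translate([330, 0, 792]) cube([64, 1071, 45]);
translate([0, 110, 0]) rotate([0, atan2(330, 792), 0]) cube([27, 33, 858]);
translate([724, 110, 0]) mirror([1, 0, 0]) rotate([0, atan2(330, 792), 0]) cube([27, 33, 858]);
translate([0, 928, 0]) rotate([0, atan2(330, 792), 0]) cube([27, 33, 858]);
translate([724, 928, 0]) mirror([1, 0, 0]) rotate([0, atan2(330, 792), 0]) cube([27, 33, 858]);


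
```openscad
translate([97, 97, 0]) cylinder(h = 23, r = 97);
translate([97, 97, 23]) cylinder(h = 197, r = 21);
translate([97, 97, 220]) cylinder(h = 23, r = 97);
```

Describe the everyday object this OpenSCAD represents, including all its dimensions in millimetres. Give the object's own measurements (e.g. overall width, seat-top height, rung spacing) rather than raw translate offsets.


A spool: two coaxial disc flanges of radius 97 mm and thickness 23 mm, joined by a core cylinder of radius 21 mm and height 197 mm. The lower flange rests on z = 0 and the three cylinders share a vertical axis.


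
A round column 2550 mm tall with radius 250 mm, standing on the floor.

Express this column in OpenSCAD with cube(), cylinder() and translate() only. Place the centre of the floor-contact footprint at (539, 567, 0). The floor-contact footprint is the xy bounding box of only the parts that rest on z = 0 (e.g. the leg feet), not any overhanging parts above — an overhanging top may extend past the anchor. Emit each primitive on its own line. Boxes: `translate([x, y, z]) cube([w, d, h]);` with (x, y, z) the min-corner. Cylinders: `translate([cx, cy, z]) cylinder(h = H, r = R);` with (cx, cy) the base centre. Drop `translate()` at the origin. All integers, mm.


translate([539, 567, 0]) cylinder(h = 2550, r = 250);


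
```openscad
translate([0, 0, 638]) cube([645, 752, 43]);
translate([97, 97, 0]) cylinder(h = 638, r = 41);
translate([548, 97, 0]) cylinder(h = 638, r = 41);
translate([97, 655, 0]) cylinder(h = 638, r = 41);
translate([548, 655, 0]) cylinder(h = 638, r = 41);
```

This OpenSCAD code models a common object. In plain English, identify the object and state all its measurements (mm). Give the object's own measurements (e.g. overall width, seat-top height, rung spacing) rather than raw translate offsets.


A rectangular dining table. The top is 645×752×43 mm with its upper surface at z = 681 mm. It stands on four round legs of 82 mm diameter, each leg's bounding box inset 56 mm from the nearest pair of top edges, running from the floor to the underside of the top.


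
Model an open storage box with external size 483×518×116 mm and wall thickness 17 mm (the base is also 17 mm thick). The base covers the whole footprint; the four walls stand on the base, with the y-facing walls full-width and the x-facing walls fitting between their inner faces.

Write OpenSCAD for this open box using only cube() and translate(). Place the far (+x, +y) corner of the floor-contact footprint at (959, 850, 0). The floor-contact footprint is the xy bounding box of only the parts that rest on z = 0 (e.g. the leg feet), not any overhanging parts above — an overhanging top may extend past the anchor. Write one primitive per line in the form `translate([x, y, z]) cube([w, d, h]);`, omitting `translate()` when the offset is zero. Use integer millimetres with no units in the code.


translate([476, 332, 0]) cube([483, 518, 17]);
translate([476, 332, 17]) cube([483, 17, 99]);
translate([476, 833, 17]) cube([483, 17, 99]);
translate([476, 349, 17]) cube([17, 484, 99]);
translate([942, 349, 17]) cube([17, 484, 99]);


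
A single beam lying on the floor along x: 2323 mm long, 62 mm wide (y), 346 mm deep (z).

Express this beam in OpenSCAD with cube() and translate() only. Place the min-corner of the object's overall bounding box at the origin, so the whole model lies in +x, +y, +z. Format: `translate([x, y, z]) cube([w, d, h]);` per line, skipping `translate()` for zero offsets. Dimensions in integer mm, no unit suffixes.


cube([2323, 62, 346]);


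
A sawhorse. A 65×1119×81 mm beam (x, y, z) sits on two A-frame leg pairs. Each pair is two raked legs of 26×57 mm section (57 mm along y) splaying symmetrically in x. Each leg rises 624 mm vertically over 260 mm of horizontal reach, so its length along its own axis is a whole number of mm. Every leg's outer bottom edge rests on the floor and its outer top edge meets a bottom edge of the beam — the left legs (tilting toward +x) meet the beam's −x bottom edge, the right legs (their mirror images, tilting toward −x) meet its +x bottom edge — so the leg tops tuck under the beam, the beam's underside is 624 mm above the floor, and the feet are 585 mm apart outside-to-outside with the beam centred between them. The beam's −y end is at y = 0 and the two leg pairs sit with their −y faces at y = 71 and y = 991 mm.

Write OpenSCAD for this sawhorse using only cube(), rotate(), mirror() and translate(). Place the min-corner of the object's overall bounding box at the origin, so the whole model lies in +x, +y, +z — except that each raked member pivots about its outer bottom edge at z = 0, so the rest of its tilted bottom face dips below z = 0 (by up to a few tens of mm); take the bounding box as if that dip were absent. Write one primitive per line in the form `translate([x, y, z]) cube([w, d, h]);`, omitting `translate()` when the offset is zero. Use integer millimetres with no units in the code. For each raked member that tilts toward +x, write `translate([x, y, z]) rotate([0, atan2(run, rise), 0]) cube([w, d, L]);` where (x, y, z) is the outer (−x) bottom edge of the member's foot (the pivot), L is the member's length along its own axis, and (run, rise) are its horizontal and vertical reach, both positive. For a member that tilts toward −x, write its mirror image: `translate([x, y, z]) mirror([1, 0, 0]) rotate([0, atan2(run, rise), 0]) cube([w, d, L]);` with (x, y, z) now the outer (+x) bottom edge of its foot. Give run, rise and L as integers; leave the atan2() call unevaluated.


// leg length = √(260² + 624²) = 676
// right-leg outer foot x = 2·260 + 65 = 585
// beam min-corner = (260, 0, 624)
translate([260, 0, 624]) cube([65, 1119, 81]);
translate([0, 71, 0]) rotate([0, atan2(260, 624), 0]) cube([26, 57, 676]);
translate([585, 71, 0]) mirror([1, 0, 0]) rotate([0, atan2(260, 624), 0]) cube([26, 57, 676]);
translate([0, 991, 0]) rotate([0, atan2(260, 624), 0]) cube([26, 57, 676]);
translate([585, 991, 0]) mirror([1, 0, 0]) rotate([0, atan2(260, 624), 0]) cube([26, 57, 676]);


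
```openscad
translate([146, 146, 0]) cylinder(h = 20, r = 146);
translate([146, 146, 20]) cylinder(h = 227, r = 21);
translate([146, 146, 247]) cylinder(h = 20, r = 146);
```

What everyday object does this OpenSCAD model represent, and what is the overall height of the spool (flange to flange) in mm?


A spool. The overall height is 267 mm.

Three coaxial cylinders, large–small–large — a spool. Two 20 mm flanges and a 227 mm core give 20 + 227 + 20 = 267 mm.


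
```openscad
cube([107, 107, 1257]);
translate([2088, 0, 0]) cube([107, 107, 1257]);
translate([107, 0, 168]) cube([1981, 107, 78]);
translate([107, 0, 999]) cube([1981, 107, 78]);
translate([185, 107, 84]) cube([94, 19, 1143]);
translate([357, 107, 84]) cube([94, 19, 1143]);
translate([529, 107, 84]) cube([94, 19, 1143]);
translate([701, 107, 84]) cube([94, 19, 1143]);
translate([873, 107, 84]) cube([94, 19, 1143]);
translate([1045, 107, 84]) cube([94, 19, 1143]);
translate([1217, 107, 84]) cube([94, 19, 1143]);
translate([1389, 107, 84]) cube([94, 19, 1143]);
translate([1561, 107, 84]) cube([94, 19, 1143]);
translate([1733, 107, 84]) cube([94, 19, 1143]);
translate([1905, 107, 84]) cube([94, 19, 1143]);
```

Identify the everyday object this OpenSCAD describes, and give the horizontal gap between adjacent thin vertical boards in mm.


A fence section. The picket gap is 78 mm.

Two posts, two rails, 11 pickets — a fence section. Span 1981 mm holds 11 pickets of 94 mm with 12 equal gaps: ⌊(1981 − 11·94) / 12⌋ = 78 mm.


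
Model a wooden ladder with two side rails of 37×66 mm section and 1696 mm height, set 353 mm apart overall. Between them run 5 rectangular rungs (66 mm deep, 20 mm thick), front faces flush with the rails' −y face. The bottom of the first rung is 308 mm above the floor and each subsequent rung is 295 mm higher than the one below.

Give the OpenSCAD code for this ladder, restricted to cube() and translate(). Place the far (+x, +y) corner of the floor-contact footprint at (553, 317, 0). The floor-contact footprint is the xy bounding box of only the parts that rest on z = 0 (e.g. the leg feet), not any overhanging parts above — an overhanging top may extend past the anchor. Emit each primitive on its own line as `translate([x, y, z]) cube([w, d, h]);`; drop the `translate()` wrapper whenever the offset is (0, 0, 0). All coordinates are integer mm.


// rung span = 353 - 2*37 = 279
// rung[k] z = 308 + k*295
translate([200, 251, 0]) cube([37, 66, 1696]);
translate([516, 251, 0]) cube([37, 66, 1696]);
translate([237, 251, 308]) cube([279, 66, 20]);
translate([237, 251, 603]) cube([279, 66, 20]);
translate([237, 251, 898]) cube([279, 66, 20]);
translate([237, 251, 1193]) cube([279, 66, 20]);
translate([237, 251, 1488]) cube([279, 66, 20]);


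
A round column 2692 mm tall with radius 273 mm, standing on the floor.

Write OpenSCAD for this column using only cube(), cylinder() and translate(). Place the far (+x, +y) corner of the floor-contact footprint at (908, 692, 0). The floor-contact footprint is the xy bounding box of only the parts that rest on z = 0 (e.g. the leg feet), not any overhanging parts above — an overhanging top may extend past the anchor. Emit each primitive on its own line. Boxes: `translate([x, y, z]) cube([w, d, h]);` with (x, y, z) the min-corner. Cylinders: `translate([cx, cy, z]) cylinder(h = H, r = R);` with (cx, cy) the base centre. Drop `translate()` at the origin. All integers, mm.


translate([635, 419, 0]) cylinder(h = 2692, r = 273);


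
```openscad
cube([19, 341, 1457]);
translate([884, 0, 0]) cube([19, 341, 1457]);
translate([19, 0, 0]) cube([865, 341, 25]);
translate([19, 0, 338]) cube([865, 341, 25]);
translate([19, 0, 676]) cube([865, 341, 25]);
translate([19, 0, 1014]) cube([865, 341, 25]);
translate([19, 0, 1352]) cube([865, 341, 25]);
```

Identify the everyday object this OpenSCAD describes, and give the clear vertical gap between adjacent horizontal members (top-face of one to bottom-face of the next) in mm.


A bookshelf. The clear shelf gap is 313 mm.

Two tall side panels with 5 horizontal boards between them — a bookshelf. The first two shelf undersides are at z = 0 and z = 338; with shelf thickness 25, the clear gap is 338 − 0 − 25 = 313 mm.


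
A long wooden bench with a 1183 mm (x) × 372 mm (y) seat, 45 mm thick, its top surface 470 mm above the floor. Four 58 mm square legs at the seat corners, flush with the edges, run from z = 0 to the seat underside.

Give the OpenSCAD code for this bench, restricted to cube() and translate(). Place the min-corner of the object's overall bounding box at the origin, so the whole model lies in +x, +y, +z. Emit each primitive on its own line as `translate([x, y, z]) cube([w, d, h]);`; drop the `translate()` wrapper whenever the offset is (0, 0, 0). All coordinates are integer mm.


translate([0, 0, 425]) cube([1183, 372, 45]);
cube([58, 58, 425]);
translate([0, 314, 0]) cube([58, 58, 425]);
translate([1125, 0, 0]) cube([58, 58, 425]);
translate([1125, 314, 0]) cube([58, 58, 425]);


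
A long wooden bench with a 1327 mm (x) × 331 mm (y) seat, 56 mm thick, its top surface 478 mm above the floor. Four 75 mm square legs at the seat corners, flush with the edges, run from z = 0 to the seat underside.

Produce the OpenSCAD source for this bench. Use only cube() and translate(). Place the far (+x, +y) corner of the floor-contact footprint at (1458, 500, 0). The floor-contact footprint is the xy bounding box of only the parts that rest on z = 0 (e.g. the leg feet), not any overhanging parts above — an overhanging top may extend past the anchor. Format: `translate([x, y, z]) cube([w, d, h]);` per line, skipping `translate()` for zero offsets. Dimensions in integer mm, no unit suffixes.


// leg_h = 478 − 56 = 422
translate([131, 169, 422]) cube([1327, 331, 56]);
translate([131, 169, 0]) cube([75, 75, 422]);
translate([131, 425, 0]) cube([75, 75, 422]);
translate([1383, 169, 0]) cube([75, 75, 422]);
translate([1383, 425, 0]) cube([75, 75, 422]);


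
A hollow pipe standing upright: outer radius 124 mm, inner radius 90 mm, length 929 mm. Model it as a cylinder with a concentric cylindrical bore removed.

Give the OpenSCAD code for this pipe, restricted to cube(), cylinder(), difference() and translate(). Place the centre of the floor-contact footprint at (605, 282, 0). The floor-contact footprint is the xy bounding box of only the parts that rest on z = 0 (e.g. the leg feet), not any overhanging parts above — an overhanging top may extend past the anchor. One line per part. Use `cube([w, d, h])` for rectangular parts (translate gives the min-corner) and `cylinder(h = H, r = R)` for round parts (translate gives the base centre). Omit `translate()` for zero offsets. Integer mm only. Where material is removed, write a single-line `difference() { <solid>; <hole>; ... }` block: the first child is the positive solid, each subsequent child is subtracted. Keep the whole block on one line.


difference() { translate([605, 282, 0]) cylinder(h = 929, r = 124); translate([605, 282, 0]) cylinder(h = 929, r = 90); }


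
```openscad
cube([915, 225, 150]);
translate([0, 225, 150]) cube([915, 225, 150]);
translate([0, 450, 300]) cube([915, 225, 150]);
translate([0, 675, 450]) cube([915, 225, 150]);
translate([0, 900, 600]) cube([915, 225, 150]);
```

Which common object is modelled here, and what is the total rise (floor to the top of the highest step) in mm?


A staircase. The total rise is 750 mm.

5 identical blocks, each offset up and back from the previous — a staircase. Each step is 150 mm tall and there are 5 of them, so the total rise is 5 × 150 = 750 mm.


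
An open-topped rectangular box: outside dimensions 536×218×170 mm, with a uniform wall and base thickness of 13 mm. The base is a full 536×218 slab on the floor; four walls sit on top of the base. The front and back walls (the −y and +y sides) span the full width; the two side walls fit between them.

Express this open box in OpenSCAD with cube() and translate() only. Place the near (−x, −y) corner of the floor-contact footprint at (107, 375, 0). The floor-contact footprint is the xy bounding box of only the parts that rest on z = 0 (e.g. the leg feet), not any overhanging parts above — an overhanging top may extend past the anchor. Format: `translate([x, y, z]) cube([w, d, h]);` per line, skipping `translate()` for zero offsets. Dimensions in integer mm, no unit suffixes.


translate([107, 375, 0]) cube([536, 218, 13]);
translate([107, 375, 13]) cube([536, 13, 157]);
translate([107, 580, 13]) cube([536, 13, 157]);
translate([107, 388, 13]) cube([13, 192, 157]);
translate([630, 388, 13]) cube([13, 192, 157]);


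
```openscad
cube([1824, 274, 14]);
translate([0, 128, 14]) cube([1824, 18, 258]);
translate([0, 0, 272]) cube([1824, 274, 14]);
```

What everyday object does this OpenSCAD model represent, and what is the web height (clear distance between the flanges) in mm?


An I-beam. The web height is 258 mm.

Two wide flanges with a thin centred web — an I-beam. Overall 286 mm minus two 14 mm flanges gives a web of 286 − 2·14 = 258 mm.


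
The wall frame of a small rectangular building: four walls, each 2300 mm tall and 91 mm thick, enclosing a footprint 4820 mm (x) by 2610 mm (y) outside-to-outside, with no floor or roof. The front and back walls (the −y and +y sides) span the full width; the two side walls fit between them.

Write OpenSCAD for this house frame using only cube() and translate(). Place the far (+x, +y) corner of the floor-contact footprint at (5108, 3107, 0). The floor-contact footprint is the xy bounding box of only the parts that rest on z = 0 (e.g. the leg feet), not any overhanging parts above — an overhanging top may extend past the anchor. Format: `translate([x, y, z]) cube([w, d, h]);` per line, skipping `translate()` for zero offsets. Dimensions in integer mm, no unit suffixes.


translate([288, 497, 0]) cube([4820, 91, 2300]);
translate([288, 3016, 0]) cube([4820, 91, 2300]);
translate([288, 588, 0]) cube([91, 2428, 2300]);
translate([5017, 588, 0]) cube([91, 2428, 2300]);


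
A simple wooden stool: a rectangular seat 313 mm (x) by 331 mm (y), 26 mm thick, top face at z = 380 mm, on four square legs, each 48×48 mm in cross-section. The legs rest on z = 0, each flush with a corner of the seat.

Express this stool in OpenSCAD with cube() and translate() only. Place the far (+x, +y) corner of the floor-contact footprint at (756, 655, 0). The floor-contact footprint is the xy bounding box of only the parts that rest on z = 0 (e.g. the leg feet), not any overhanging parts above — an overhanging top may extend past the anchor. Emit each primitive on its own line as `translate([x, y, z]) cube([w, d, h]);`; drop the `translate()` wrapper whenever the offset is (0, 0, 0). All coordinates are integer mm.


translate([443, 324, 354]) cube([313, 331, 26]);
translate([443, 324, 0]) cube([48, 48, 354]);
translate([708, 324, 0]) cube([48, 48, 354]);
translate([443, 607, 0]) cube([48, 48, 354]);
translate([708, 607, 0]) cube([48, 48, 354]);


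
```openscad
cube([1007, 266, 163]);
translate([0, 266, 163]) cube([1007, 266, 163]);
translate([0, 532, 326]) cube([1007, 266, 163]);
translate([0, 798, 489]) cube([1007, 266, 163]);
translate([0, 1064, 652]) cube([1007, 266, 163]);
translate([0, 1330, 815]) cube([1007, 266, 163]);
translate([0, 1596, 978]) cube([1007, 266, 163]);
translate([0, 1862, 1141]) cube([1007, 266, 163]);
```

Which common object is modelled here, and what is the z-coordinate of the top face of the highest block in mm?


A staircase. The total rise is 1304 mm.

8 identical blocks, each offset up and back from the previous — a staircase. Each step is 163 mm tall and there are 8 of them, so the total rise is 8 × 163 = 1304 mm.


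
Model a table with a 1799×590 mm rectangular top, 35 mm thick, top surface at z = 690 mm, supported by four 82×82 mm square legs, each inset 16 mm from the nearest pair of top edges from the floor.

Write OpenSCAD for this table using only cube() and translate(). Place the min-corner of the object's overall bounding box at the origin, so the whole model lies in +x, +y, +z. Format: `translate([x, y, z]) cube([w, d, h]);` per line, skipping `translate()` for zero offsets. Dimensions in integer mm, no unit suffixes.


translate([0, 0, 655]) cube([1799, 590, 35]);
translate([16, 16, 0]) cube([82, 82, 655]);
translate([1701, 16, 0]) cube([82, 82, 655]);
translate([16, 492, 0]) cube([82, 82, 655]);
translate([1701, 492, 0]) cube([82, 82, 655]);


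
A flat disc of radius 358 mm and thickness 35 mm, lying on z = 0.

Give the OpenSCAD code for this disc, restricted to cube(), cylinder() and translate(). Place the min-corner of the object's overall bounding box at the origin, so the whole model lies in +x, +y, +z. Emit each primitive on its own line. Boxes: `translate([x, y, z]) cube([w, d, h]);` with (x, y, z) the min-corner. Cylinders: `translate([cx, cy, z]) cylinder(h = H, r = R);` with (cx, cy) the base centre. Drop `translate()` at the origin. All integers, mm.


translate([358, 358, 0]) cylinder(h = 35, r = 358);


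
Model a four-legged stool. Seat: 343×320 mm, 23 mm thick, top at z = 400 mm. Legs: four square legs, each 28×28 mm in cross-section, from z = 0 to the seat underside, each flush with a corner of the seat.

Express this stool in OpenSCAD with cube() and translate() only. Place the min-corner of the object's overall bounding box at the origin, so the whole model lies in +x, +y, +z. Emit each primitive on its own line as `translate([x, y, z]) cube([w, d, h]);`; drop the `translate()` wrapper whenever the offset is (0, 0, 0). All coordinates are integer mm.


translate([0, 0, 377]) cube([343, 320, 23]);
cube([28, 28, 377]);
translate([315, 0, 0]) cube([28, 28, 377]);
translate([0, 292, 0]) cube([28, 28, 377]);
translate([315, 292, 0]) cube([28, 28, 377]);


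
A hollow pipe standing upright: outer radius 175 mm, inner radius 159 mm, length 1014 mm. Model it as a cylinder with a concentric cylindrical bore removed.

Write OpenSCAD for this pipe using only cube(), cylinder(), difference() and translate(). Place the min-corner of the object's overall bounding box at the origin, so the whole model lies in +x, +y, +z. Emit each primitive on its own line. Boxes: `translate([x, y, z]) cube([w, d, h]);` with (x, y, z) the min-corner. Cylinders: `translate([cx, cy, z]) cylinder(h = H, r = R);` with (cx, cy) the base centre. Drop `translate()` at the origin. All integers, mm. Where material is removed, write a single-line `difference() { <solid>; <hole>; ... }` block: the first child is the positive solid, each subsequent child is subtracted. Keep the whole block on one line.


difference() { translate([175, 175, 0]) cylinder(h = 1014, r = 175); translate([175, 175, 0]) cylinder(h = 1014, r = 159); }


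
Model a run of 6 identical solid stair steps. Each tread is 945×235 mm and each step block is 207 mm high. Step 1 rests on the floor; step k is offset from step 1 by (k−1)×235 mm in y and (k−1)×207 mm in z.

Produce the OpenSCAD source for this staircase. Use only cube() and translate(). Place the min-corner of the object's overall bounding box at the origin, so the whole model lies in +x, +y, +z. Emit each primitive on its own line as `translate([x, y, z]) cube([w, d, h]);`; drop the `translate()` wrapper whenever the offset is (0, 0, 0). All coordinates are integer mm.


cube([945, 235, 207]);
translate([0, 235, 207]) cube([945, 235, 207]);
translate([0, 470, 414]) cube([945, 235, 207]);
translate([0, 705, 621]) cube([945, 235, 207]);
translate([0, 940, 828]) cube([945, 235, 207]);
translate([0, 1175, 1035]) cube([945, 235, 207]);


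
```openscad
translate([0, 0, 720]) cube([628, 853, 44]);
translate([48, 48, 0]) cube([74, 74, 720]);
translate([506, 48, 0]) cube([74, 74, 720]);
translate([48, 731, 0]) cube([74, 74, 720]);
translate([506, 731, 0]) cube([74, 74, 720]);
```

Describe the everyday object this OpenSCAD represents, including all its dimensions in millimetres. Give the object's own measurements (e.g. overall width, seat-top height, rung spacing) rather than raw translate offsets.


A rectangular dining table. The top is 628×853×44 mm with its upper surface at z = 764 mm. It stands on four 74×74 mm square legs, each inset 48 mm from the nearest pair of top edges, running from the floor to the underside of the top.


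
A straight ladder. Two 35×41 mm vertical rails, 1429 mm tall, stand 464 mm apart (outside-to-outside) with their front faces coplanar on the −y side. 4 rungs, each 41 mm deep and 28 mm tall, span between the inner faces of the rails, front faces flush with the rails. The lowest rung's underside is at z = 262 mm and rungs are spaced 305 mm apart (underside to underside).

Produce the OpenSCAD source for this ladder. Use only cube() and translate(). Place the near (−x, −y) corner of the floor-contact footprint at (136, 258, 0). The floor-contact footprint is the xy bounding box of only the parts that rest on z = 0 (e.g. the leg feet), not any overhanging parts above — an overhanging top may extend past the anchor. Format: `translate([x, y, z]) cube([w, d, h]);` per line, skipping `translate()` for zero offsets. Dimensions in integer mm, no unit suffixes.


// rung span = 464 - 2*35 = 394
// rung[k] z = 262 + k*305
translate([136, 258, 0]) cube([35, 41, 1429]);
translate([565, 258, 0]) cube([35, 41, 1429]);
translate([171, 258, 262]) cube([394, 41, 28]);
translate([171, 258, 567]) cube([394, 41, 28]);
translate([171, 258, 872]) cube([394, 41, 28]);
translate([171, 258, 1177]) cube([394, 41, 28]);


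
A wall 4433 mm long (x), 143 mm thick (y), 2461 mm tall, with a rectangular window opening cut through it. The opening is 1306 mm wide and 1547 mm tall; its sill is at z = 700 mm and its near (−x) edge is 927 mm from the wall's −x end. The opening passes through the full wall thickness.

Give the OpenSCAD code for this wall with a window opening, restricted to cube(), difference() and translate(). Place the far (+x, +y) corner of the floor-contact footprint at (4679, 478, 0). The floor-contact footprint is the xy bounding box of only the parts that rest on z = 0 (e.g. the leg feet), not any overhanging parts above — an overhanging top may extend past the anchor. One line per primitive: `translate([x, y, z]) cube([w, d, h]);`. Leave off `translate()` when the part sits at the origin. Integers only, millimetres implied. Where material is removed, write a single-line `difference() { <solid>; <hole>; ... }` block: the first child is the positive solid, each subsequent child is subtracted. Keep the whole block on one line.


difference() { translate([246, 335, 0]) cube([4433, 143, 2461]); translate([1173, 335, 700]) cube([1306, 143, 1547]); }


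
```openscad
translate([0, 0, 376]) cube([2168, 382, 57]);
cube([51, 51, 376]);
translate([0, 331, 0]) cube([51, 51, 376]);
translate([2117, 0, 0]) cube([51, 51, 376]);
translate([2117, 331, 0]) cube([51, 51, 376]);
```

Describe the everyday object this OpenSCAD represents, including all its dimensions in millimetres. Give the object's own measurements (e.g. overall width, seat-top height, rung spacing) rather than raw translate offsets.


A bench: a 2168×382 mm seat slab, 57 mm thick, top at z = 433 mm, on four 51×51 mm square legs flush with the seat corners and standing on z = 0.


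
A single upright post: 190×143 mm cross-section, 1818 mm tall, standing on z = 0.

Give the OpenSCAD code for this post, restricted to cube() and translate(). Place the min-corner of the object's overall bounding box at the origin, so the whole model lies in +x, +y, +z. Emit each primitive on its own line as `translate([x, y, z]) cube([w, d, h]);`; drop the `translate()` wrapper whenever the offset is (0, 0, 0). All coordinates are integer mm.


cube([190, 143, 1818]);


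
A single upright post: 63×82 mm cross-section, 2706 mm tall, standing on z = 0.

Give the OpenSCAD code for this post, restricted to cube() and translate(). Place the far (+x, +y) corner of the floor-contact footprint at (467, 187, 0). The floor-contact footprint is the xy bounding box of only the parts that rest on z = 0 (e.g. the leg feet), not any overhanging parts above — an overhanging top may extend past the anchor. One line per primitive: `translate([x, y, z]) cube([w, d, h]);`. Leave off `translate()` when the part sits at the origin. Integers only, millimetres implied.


translate([404, 105, 0]) cube([63, 82, 2706]);


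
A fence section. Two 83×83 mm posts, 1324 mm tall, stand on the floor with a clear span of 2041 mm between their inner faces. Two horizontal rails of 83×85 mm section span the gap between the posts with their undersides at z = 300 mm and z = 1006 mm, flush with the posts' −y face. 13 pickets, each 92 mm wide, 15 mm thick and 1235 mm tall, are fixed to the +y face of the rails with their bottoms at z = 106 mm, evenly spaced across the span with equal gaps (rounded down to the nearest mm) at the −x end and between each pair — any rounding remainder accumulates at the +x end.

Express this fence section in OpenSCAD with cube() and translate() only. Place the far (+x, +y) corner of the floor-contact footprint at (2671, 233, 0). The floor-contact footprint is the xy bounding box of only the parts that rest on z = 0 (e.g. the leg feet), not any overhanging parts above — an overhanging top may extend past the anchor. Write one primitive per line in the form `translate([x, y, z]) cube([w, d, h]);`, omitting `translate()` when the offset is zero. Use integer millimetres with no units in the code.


translate([464, 150, 0]) cube([83, 83, 1324]);
translate([2588, 150, 0]) cube([83, 83, 1324]);
translate([547, 150, 300]) cube([2041, 83, 85]);
translate([547, 150, 1006]) cube([2041, 83, 85]);
translate([607, 233, 106]) cube([92, 15, 1235]);
translate([759, 233, 106]) cube([92, 15, 1235]);
translate([911, 233, 106]) cube([92, 15, 1235]);
translate([1063, 233, 106]) cube([92, 15, 1235]);
translate([1215, 233, 106]) cube([92, 15, 1235]);
translate([1367, 233, 106]) cube([92, 15, 1235]);
translate([1519, 233, 106]) cube([92, 15, 1235]);
translate([1671, 233, 106]) cube([92, 15, 1235]);
translate([1823, 233, 106]) cube([92, 15, 1235]);
translate([1975, 233, 106]) cube([92, 15, 1235]);
translate([2127, 233, 106]) cube([92, 15, 1235]);
translate([2279, 233, 106]) cube([92, 15, 1235]);
translate([2431, 233, 106]) cube([92, 15, 1235]);


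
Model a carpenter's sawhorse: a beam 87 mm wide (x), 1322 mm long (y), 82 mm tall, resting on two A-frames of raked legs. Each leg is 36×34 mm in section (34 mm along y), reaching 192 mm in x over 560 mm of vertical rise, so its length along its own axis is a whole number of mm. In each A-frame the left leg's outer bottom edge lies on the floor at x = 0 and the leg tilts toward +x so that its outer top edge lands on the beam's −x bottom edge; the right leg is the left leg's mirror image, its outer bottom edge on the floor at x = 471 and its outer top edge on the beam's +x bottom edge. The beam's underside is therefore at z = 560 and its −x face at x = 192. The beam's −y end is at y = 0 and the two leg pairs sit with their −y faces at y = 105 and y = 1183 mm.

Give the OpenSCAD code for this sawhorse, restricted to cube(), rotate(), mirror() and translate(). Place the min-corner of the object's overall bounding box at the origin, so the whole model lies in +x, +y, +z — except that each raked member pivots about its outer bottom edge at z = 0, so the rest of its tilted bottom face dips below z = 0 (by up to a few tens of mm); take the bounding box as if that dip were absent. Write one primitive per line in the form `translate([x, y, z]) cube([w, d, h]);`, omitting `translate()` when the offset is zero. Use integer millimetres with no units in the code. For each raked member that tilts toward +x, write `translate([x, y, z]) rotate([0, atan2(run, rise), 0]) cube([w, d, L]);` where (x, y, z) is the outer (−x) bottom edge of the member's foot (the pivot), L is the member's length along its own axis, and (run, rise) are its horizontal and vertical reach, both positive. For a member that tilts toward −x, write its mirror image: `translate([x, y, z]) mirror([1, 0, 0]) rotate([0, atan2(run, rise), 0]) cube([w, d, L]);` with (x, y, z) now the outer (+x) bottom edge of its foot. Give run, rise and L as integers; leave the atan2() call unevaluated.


translate([192, 0, 560]) cube([87, 1322, 82]);
translate([0, 105, 0]) rotate([0, atan2(192, 560), 0]) cube([36, 34, 592]);
translate([471, 105, 0]) mirror([1, 0, 0]) rotate([0, atan2(192, 560), 0]) cube([36, 34, 592]);
translate([0, 1183, 0]) rotate([0, atan2(192, 560), 0]) cube([36, 34, 592]);
translate([471, 1183, 0]) mirror([1, 0, 0]) rotate([0, atan2(192, 560), 0]) cube([36, 34, 592]);


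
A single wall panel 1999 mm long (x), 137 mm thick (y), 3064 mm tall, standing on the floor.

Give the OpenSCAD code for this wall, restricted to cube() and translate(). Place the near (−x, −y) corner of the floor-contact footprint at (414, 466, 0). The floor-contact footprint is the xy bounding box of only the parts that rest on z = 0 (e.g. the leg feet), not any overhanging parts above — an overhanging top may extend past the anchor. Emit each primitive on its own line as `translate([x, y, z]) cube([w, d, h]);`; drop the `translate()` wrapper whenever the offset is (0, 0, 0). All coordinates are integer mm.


translate([414, 466, 0]) cube([1999, 137, 3064]);
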